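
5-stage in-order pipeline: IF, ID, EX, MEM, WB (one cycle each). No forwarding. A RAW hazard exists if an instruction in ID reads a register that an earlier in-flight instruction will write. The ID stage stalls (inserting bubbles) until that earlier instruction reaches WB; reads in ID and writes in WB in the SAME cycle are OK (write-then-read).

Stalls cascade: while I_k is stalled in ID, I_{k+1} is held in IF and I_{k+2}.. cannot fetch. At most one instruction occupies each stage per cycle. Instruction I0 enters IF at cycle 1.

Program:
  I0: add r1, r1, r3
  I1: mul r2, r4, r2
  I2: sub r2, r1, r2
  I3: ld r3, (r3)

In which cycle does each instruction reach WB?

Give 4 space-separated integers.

Answer: 5 6 9 10

Derivation:
I0 add r1 <- r1,r3: IF@1 ID@2 stall=0 (-) EX@3 MEM@4 WB@5
I1 mul r2 <- r4,r2: IF@2 ID@3 stall=0 (-) EX@4 MEM@5 WB@6
I2 sub r2 <- r1,r2: IF@3 ID@4 stall=2 (RAW on I1.r2 (WB@6)) EX@7 MEM@8 WB@9
I3 ld r3 <- r3: IF@4 ID@7 stall=0 (-) EX@8 MEM@9 WB@10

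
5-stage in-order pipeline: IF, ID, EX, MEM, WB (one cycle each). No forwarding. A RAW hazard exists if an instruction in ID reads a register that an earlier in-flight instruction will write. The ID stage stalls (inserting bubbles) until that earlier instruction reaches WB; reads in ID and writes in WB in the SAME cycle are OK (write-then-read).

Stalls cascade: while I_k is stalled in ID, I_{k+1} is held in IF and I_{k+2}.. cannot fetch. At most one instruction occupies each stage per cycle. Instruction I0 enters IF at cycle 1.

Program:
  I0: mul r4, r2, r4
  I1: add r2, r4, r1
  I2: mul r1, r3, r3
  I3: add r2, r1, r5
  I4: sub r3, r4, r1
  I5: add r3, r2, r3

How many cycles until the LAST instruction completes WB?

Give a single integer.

I0 mul r4 <- r2,r4: IF@1 ID@2 stall=0 (-) EX@3 MEM@4 WB@5
I1 add r2 <- r4,r1: IF@2 ID@3 stall=2 (RAW on I0.r4 (WB@5)) EX@6 MEM@7 WB@8
I2 mul r1 <- r3,r3: IF@3 ID@6 stall=0 (-) EX@7 MEM@8 WB@9
I3 add r2 <- r1,r5: IF@6 ID@7 stall=2 (RAW on I2.r1 (WB@9)) EX@10 MEM@11 WB@12
I4 sub r3 <- r4,r1: IF@7 ID@10 stall=0 (-) EX@11 MEM@12 WB@13
I5 add r3 <- r2,r3: IF@10 ID@11 stall=2 (RAW on I4.r3 (WB@13)) EX@14 MEM@15 WB@16

Answer: 16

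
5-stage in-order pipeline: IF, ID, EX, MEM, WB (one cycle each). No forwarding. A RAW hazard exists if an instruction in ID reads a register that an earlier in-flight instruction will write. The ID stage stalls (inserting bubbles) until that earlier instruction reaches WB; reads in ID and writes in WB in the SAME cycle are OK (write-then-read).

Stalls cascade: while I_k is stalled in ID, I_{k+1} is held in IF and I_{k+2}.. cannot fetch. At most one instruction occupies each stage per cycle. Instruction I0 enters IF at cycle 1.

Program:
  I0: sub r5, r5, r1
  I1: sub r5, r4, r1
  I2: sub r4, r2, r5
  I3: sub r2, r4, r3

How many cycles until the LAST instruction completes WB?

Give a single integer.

I0 sub r5 <- r5,r1: IF@1 ID@2 stall=0 (-) EX@3 MEM@4 WB@5
I1 sub r5 <- r4,r1: IF@2 ID@3 stall=0 (-) EX@4 MEM@5 WB@6
I2 sub r4 <- r2,r5: IF@3 ID@4 stall=2 (RAW on I1.r5 (WB@6)) EX@7 MEM@8 WB@9
I3 sub r2 <- r4,r3: IF@4 ID@7 stall=2 (RAW on I2.r4 (WB@9)) EX@10 MEM@11 WB@12

Answer: 12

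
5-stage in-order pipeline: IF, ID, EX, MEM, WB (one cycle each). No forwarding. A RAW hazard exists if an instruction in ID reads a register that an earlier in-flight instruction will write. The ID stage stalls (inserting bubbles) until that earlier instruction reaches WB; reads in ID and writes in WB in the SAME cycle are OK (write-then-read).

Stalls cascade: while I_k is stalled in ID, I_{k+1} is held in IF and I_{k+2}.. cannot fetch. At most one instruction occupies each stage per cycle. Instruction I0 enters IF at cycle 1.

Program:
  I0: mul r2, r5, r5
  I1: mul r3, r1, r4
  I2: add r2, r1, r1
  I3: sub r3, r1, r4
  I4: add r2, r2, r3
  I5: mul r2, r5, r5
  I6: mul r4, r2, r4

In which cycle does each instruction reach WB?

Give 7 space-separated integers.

Answer: 5 6 7 8 11 12 15

Derivation:
I0 mul r2 <- r5,r5: IF@1 ID@2 stall=0 (-) EX@3 MEM@4 WB@5
I1 mul r3 <- r1,r4: IF@2 ID@3 stall=0 (-) EX@4 MEM@5 WB@6
I2 add r2 <- r1,r1: IF@3 ID@4 stall=0 (-) EX@5 MEM@6 WB@7
I3 sub r3 <- r1,r4: IF@4 ID@5 stall=0 (-) EX@6 MEM@7 WB@8
I4 add r2 <- r2,r3: IF@5 ID@6 stall=2 (RAW on I3.r3 (WB@8)) EX@9 MEM@10 WB@11
I5 mul r2 <- r5,r5: IF@6 ID@9 stall=0 (-) EX@10 MEM@11 WB@12
I6 mul r4 <- r2,r4: IF@9 ID@10 stall=2 (RAW on I5.r2 (WB@12)) EX@13 MEM@14 WB@15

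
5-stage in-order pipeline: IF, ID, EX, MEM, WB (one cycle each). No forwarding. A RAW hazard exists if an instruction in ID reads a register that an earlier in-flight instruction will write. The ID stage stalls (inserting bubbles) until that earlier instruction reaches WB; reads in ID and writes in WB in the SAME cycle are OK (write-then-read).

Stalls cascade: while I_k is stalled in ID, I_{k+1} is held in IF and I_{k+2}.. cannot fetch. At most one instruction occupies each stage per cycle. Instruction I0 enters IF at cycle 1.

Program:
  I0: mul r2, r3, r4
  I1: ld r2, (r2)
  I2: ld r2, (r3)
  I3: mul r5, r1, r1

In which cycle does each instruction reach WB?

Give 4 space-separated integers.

I0 mul r2 <- r3,r4: IF@1 ID@2 stall=0 (-) EX@3 MEM@4 WB@5
I1 ld r2 <- r2: IF@2 ID@3 stall=2 (RAW on I0.r2 (WB@5)) EX@6 MEM@7 WB@8
I2 ld r2 <- r3: IF@3 ID@6 stall=0 (-) EX@7 MEM@8 WB@9
I3 mul r5 <- r1,r1: IF@6 ID@7 stall=0 (-) EX@8 MEM@9 WB@10

Answer: 5 8 9 10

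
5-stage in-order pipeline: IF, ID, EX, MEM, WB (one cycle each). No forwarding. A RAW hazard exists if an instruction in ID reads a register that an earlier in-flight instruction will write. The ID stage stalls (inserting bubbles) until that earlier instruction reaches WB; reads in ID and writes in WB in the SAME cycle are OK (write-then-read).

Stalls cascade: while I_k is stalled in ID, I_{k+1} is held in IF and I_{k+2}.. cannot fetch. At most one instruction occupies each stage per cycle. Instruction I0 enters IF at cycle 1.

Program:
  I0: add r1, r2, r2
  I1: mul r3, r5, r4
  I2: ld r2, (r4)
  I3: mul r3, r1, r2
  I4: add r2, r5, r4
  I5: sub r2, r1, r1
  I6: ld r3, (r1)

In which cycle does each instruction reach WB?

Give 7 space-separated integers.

I0 add r1 <- r2,r2: IF@1 ID@2 stall=0 (-) EX@3 MEM@4 WB@5
I1 mul r3 <- r5,r4: IF@2 ID@3 stall=0 (-) EX@4 MEM@5 WB@6
I2 ld r2 <- r4: IF@3 ID@4 stall=0 (-) EX@5 MEM@6 WB@7
I3 mul r3 <- r1,r2: IF@4 ID@5 stall=2 (RAW on I2.r2 (WB@7)) EX@8 MEM@9 WB@10
I4 add r2 <- r5,r4: IF@5 ID@8 stall=0 (-) EX@9 MEM@10 WB@11
I5 sub r2 <- r1,r1: IF@8 ID@9 stall=0 (-) EX@10 MEM@11 WB@12
I6 ld r3 <- r1: IF@9 ID@10 stall=0 (-) EX@11 MEM@12 WB@13

Answer: 5 6 7 10 11 12 13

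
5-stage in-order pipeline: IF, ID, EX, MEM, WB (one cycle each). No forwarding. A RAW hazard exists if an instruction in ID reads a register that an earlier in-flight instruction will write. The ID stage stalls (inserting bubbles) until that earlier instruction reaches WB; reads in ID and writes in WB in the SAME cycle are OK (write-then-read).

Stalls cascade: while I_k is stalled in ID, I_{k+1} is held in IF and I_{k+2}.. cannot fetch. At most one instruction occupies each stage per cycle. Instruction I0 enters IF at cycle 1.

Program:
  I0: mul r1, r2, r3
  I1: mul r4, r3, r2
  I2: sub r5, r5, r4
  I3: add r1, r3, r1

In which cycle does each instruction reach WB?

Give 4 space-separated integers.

Answer: 5 6 9 10

Derivation:
I0 mul r1 <- r2,r3: IF@1 ID@2 stall=0 (-) EX@3 MEM@4 WB@5
I1 mul r4 <- r3,r2: IF@2 ID@3 stall=0 (-) EX@4 MEM@5 WB@6
I2 sub r5 <- r5,r4: IF@3 ID@4 stall=2 (RAW on I1.r4 (WB@6)) EX@7 MEM@8 WB@9
I3 add r1 <- r3,r1: IF@4 ID@7 stall=0 (-) EX@8 MEM@9 WB@10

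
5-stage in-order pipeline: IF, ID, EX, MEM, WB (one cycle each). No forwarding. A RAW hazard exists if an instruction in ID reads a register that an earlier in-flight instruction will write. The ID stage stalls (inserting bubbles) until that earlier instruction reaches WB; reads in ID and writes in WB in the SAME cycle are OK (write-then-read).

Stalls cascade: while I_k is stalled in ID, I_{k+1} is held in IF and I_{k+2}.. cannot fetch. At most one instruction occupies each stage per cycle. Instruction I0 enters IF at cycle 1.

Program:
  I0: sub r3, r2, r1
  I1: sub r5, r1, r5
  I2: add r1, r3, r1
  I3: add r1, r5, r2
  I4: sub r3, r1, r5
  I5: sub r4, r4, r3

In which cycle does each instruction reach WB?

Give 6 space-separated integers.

Answer: 5 6 8 9 12 15

Derivation:
I0 sub r3 <- r2,r1: IF@1 ID@2 stall=0 (-) EX@3 MEM@4 WB@5
I1 sub r5 <- r1,r5: IF@2 ID@3 stall=0 (-) EX@4 MEM@5 WB@6
I2 add r1 <- r3,r1: IF@3 ID@4 stall=1 (RAW on I0.r3 (WB@5)) EX@6 MEM@7 WB@8
I3 add r1 <- r5,r2: IF@4 ID@6 stall=0 (-) EX@7 MEM@8 WB@9
I4 sub r3 <- r1,r5: IF@6 ID@7 stall=2 (RAW on I3.r1 (WB@9)) EX@10 MEM@11 WB@12
I5 sub r4 <- r4,r3: IF@7 ID@10 stall=2 (RAW on I4.r3 (WB@12)) EX@13 MEM@14 WB@15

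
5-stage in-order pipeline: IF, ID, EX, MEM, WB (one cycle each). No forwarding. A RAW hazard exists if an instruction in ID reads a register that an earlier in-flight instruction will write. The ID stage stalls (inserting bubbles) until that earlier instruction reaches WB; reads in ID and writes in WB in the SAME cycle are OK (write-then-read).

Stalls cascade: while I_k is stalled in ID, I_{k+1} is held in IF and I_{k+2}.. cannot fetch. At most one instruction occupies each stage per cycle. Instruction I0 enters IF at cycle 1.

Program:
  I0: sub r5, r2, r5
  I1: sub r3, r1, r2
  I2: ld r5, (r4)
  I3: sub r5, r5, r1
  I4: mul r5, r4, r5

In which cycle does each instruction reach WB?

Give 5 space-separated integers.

Answer: 5 6 7 10 13

Derivation:
I0 sub r5 <- r2,r5: IF@1 ID@2 stall=0 (-) EX@3 MEM@4 WB@5
I1 sub r3 <- r1,r2: IF@2 ID@3 stall=0 (-) EX@4 MEM@5 WB@6
I2 ld r5 <- r4: IF@3 ID@4 stall=0 (-) EX@5 MEM@6 WB@7
I3 sub r5 <- r5,r1: IF@4 ID@5 stall=2 (RAW on I2.r5 (WB@7)) EX@8 MEM@9 WB@10
I4 mul r5 <- r4,r5: IF@5 ID@8 stall=2 (RAW on I3.r5 (WB@10)) EX@11 MEM@12 WB@13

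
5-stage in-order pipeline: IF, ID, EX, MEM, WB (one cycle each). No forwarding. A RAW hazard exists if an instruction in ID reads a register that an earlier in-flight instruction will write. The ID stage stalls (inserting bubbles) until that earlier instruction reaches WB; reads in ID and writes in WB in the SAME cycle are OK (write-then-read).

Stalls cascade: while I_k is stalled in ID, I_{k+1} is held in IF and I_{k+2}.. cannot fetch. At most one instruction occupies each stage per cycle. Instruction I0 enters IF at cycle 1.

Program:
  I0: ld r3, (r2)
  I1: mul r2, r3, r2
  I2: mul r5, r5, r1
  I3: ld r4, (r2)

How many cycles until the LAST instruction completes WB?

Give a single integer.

Answer: 11

Derivation:
I0 ld r3 <- r2: IF@1 ID@2 stall=0 (-) EX@3 MEM@4 WB@5
I1 mul r2 <- r3,r2: IF@2 ID@3 stall=2 (RAW on I0.r3 (WB@5)) EX@6 MEM@7 WB@8
I2 mul r5 <- r5,r1: IF@3 ID@6 stall=0 (-) EX@7 MEM@8 WB@9
I3 ld r4 <- r2: IF@6 ID@7 stall=1 (RAW on I1.r2 (WB@8)) EX@9 MEM@10 WB@11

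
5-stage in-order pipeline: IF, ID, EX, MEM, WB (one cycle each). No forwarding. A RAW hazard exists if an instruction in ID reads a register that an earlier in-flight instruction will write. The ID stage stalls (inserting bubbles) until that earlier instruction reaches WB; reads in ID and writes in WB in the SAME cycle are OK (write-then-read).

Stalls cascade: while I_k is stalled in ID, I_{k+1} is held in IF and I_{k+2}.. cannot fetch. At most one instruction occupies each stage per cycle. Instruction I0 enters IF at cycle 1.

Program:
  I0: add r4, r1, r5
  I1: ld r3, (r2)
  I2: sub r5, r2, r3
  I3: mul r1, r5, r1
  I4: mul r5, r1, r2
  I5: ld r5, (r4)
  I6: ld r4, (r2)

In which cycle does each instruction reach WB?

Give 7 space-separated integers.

I0 add r4 <- r1,r5: IF@1 ID@2 stall=0 (-) EX@3 MEM@4 WB@5
I1 ld r3 <- r2: IF@2 ID@3 stall=0 (-) EX@4 MEM@5 WB@6
I2 sub r5 <- r2,r3: IF@3 ID@4 stall=2 (RAW on I1.r3 (WB@6)) EX@7 MEM@8 WB@9
I3 mul r1 <- r5,r1: IF@4 ID@7 stall=2 (RAW on I2.r5 (WB@9)) EX@10 MEM@11 WB@12
I4 mul r5 <- r1,r2: IF@7 ID@10 stall=2 (RAW on I3.r1 (WB@12)) EX@13 MEM@14 WB@15
I5 ld r5 <- r4: IF@10 ID@13 stall=0 (-) EX@14 MEM@15 WB@16
I6 ld r4 <- r2: IF@13 ID@14 stall=0 (-) EX@15 MEM@16 WB@17

Answer: 5 6 9 12 15 16 17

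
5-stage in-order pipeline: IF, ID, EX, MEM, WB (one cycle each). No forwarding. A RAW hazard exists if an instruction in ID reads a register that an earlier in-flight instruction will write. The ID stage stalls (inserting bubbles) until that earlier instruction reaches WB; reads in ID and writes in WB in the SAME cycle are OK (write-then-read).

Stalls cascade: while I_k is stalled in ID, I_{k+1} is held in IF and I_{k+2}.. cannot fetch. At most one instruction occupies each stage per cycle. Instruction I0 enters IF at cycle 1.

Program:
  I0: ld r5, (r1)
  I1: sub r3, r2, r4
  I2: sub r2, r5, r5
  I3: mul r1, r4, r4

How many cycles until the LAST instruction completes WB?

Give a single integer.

Answer: 9

Derivation:
I0 ld r5 <- r1: IF@1 ID@2 stall=0 (-) EX@3 MEM@4 WB@5
I1 sub r3 <- r2,r4: IF@2 ID@3 stall=0 (-) EX@4 MEM@5 WB@6
I2 sub r2 <- r5,r5: IF@3 ID@4 stall=1 (RAW on I0.r5 (WB@5)) EX@6 MEM@7 WB@8
I3 mul r1 <- r4,r4: IF@4 ID@6 stall=0 (-) EX@7 MEM@8 WB@9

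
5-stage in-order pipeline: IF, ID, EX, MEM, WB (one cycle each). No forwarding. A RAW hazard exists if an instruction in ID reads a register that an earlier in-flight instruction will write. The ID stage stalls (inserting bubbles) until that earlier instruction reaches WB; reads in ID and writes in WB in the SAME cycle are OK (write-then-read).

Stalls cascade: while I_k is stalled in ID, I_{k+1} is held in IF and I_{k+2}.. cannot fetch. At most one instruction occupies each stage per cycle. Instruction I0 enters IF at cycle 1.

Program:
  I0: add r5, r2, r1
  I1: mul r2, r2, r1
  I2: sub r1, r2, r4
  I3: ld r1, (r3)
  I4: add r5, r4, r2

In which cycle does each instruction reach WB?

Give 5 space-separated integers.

I0 add r5 <- r2,r1: IF@1 ID@2 stall=0 (-) EX@3 MEM@4 WB@5
I1 mul r2 <- r2,r1: IF@2 ID@3 stall=0 (-) EX@4 MEM@5 WB@6
I2 sub r1 <- r2,r4: IF@3 ID@4 stall=2 (RAW on I1.r2 (WB@6)) EX@7 MEM@8 WB@9
I3 ld r1 <- r3: IF@4 ID@7 stall=0 (-) EX@8 MEM@9 WB@10
I4 add r5 <- r4,r2: IF@7 ID@8 stall=0 (-) EX@9 MEM@10 WB@11

Answer: 5 6 9 10 11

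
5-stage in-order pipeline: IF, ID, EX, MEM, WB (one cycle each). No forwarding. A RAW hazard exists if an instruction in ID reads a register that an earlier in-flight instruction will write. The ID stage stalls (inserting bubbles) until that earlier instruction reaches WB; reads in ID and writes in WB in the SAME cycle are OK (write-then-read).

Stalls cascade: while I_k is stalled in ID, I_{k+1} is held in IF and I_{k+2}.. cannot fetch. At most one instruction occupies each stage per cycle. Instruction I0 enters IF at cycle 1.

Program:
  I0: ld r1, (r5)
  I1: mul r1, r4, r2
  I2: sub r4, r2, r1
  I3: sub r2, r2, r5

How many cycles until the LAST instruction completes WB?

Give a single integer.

I0 ld r1 <- r5: IF@1 ID@2 stall=0 (-) EX@3 MEM@4 WB@5
I1 mul r1 <- r4,r2: IF@2 ID@3 stall=0 (-) EX@4 MEM@5 WB@6
I2 sub r4 <- r2,r1: IF@3 ID@4 stall=2 (RAW on I1.r1 (WB@6)) EX@7 MEM@8 WB@9
I3 sub r2 <- r2,r5: IF@4 ID@7 stall=0 (-) EX@8 MEM@9 WB@10

Answer: 10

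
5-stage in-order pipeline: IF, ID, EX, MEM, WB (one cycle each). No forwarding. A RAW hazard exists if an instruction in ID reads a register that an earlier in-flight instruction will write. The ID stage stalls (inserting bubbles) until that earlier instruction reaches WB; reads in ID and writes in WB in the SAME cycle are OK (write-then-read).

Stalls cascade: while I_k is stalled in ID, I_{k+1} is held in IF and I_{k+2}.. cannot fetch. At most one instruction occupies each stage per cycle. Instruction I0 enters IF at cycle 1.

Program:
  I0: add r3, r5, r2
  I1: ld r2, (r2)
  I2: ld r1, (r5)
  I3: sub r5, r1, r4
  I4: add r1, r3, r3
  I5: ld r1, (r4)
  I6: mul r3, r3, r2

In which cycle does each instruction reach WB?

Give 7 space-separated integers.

I0 add r3 <- r5,r2: IF@1 ID@2 stall=0 (-) EX@3 MEM@4 WB@5
I1 ld r2 <- r2: IF@2 ID@3 stall=0 (-) EX@4 MEM@5 WB@6
I2 ld r1 <- r5: IF@3 ID@4 stall=0 (-) EX@5 MEM@6 WB@7
I3 sub r5 <- r1,r4: IF@4 ID@5 stall=2 (RAW on I2.r1 (WB@7)) EX@8 MEM@9 WB@10
I4 add r1 <- r3,r3: IF@5 ID@8 stall=0 (-) EX@9 MEM@10 WB@11
I5 ld r1 <- r4: IF@8 ID@9 stall=0 (-) EX@10 MEM@11 WB@12
I6 mul r3 <- r3,r2: IF@9 ID@10 stall=0 (-) EX@11 MEM@12 WB@13

Answer: 5 6 7 10 11 12 13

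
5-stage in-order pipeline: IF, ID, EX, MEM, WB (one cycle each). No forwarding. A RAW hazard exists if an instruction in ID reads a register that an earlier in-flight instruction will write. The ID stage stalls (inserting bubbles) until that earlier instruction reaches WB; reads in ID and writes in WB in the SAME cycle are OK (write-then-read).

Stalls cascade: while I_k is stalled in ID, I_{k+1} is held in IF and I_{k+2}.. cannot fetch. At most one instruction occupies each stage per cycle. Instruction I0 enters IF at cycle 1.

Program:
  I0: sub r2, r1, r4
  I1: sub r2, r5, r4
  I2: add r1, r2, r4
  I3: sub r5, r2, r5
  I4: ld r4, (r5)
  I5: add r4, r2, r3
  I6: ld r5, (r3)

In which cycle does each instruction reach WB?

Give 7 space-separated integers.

Answer: 5 6 9 10 13 14 15

Derivation:
I0 sub r2 <- r1,r4: IF@1 ID@2 stall=0 (-) EX@3 MEM@4 WB@5
I1 sub r2 <- r5,r4: IF@2 ID@3 stall=0 (-) EX@4 MEM@5 WB@6
I2 add r1 <- r2,r4: IF@3 ID@4 stall=2 (RAW on I1.r2 (WB@6)) EX@7 MEM@8 WB@9
I3 sub r5 <- r2,r5: IF@4 ID@7 stall=0 (-) EX@8 MEM@9 WB@10
I4 ld r4 <- r5: IF@7 ID@8 stall=2 (RAW on I3.r5 (WB@10)) EX@11 MEM@12 WB@13
I5 add r4 <- r2,r3: IF@8 ID@11 stall=0 (-) EX@12 MEM@13 WB@14
I6 ld r5 <- r3: IF@11 ID@12 stall=0 (-) EX@13 MEM@14 WB@15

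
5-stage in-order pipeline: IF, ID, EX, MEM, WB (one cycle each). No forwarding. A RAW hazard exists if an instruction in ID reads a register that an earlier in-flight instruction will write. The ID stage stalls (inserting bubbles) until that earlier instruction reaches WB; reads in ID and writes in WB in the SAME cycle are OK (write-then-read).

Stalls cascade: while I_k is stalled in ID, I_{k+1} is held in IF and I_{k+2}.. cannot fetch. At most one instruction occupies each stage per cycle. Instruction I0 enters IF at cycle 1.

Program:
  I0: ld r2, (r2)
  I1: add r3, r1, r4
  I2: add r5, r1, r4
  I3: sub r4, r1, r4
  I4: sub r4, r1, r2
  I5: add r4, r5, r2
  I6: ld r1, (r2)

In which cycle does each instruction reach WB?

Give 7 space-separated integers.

I0 ld r2 <- r2: IF@1 ID@2 stall=0 (-) EX@3 MEM@4 WB@5
I1 add r3 <- r1,r4: IF@2 ID@3 stall=0 (-) EX@4 MEM@5 WB@6
I2 add r5 <- r1,r4: IF@3 ID@4 stall=0 (-) EX@5 MEM@6 WB@7
I3 sub r4 <- r1,r4: IF@4 ID@5 stall=0 (-) EX@6 MEM@7 WB@8
I4 sub r4 <- r1,r2: IF@5 ID@6 stall=0 (-) EX@7 MEM@8 WB@9
I5 add r4 <- r5,r2: IF@6 ID@7 stall=0 (-) EX@8 MEM@9 WB@10
I6 ld r1 <- r2: IF@7 ID@8 stall=0 (-) EX@9 MEM@10 WB@11

Answer: 5 6 7 8 9 10 11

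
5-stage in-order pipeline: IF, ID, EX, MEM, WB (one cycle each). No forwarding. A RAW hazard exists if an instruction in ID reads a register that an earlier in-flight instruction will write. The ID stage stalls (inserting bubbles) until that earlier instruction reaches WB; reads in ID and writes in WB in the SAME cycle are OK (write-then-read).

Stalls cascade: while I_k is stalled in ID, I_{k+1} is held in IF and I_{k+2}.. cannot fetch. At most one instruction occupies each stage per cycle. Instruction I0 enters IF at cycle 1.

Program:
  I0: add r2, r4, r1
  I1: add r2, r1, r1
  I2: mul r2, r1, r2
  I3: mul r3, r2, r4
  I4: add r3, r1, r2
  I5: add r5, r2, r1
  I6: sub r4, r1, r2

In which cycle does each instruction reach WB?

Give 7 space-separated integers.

Answer: 5 6 9 12 13 14 15

Derivation:
I0 add r2 <- r4,r1: IF@1 ID@2 stall=0 (-) EX@3 MEM@4 WB@5
I1 add r2 <- r1,r1: IF@2 ID@3 stall=0 (-) EX@4 MEM@5 WB@6
I2 mul r2 <- r1,r2: IF@3 ID@4 stall=2 (RAW on I1.r2 (WB@6)) EX@7 MEM@8 WB@9
I3 mul r3 <- r2,r4: IF@4 ID@7 stall=2 (RAW on I2.r2 (WB@9)) EX@10 MEM@11 WB@12
I4 add r3 <- r1,r2: IF@7 ID@10 stall=0 (-) EX@11 MEM@12 WB@13
I5 add r5 <- r2,r1: IF@10 ID@11 stall=0 (-) EX@12 MEM@13 WB@14
I6 sub r4 <- r1,r2: IF@11 ID@12 stall=0 (-) EX@13 MEM@14 WB@15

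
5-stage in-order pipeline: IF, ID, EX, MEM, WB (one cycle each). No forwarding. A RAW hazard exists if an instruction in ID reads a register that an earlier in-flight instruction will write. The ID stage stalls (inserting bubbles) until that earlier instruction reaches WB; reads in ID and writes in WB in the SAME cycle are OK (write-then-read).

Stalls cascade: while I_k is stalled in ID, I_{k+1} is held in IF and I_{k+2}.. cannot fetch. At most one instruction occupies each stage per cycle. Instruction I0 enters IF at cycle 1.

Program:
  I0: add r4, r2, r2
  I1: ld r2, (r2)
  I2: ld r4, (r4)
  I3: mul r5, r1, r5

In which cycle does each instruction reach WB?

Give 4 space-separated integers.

Answer: 5 6 8 9

Derivation:
I0 add r4 <- r2,r2: IF@1 ID@2 stall=0 (-) EX@3 MEM@4 WB@5
I1 ld r2 <- r2: IF@2 ID@3 stall=0 (-) EX@4 MEM@5 WB@6
I2 ld r4 <- r4: IF@3 ID@4 stall=1 (RAW on I0.r4 (WB@5)) EX@6 MEM@7 WB@8
I3 mul r5 <- r1,r5: IF@4 ID@6 stall=0 (-) EX@7 MEM@8 WB@9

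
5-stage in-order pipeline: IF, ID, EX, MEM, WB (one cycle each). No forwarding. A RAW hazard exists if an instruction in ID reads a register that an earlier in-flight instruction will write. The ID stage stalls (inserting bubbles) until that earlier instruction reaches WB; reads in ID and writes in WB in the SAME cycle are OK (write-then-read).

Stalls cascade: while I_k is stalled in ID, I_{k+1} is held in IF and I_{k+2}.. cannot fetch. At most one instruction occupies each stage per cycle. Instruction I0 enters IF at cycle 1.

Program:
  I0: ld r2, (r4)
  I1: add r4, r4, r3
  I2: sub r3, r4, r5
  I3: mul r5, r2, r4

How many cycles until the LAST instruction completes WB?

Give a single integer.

Answer: 10

Derivation:
I0 ld r2 <- r4: IF@1 ID@2 stall=0 (-) EX@3 MEM@4 WB@5
I1 add r4 <- r4,r3: IF@2 ID@3 stall=0 (-) EX@4 MEM@5 WB@6
I2 sub r3 <- r4,r5: IF@3 ID@4 stall=2 (RAW on I1.r4 (WB@6)) EX@7 MEM@8 WB@9
I3 mul r5 <- r2,r4: IF@4 ID@7 stall=0 (-) EX@8 MEM@9 WB@10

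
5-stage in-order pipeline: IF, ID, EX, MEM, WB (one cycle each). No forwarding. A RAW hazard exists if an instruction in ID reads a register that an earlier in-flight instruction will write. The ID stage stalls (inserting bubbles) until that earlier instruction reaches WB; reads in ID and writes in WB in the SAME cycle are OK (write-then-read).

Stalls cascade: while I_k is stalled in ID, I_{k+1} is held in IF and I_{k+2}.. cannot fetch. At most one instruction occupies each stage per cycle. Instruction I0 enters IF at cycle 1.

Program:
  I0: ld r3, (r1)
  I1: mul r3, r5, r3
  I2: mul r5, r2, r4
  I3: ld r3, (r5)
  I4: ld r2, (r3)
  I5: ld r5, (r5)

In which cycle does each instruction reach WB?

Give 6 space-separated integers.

I0 ld r3 <- r1: IF@1 ID@2 stall=0 (-) EX@3 MEM@4 WB@5
I1 mul r3 <- r5,r3: IF@2 ID@3 stall=2 (RAW on I0.r3 (WB@5)) EX@6 MEM@7 WB@8
I2 mul r5 <- r2,r4: IF@3 ID@6 stall=0 (-) EX@7 MEM@8 WB@9
I3 ld r3 <- r5: IF@6 ID@7 stall=2 (RAW on I2.r5 (WB@9)) EX@10 MEM@11 WB@12
I4 ld r2 <- r3: IF@7 ID@10 stall=2 (RAW on I3.r3 (WB@12)) EX@13 MEM@14 WB@15
I5 ld r5 <- r5: IF@10 ID@13 stall=0 (-) EX@14 MEM@15 WB@16

Answer: 5 8 9 12 15 16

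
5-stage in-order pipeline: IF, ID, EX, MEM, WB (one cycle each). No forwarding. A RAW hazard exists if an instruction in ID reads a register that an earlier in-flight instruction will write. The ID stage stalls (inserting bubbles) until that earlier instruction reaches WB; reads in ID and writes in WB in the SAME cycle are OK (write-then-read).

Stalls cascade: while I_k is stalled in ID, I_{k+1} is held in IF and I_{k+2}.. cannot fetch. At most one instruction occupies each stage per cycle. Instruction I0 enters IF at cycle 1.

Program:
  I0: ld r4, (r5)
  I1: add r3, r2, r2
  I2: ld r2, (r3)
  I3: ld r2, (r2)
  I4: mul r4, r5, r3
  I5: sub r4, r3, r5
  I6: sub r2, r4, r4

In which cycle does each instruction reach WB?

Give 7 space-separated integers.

Answer: 5 6 9 12 13 14 17

Derivation:
I0 ld r4 <- r5: IF@1 ID@2 stall=0 (-) EX@3 MEM@4 WB@5
I1 add r3 <- r2,r2: IF@2 ID@3 stall=0 (-) EX@4 MEM@5 WB@6
I2 ld r2 <- r3: IF@3 ID@4 stall=2 (RAW on I1.r3 (WB@6)) EX@7 MEM@8 WB@9
I3 ld r2 <- r2: IF@4 ID@7 stall=2 (RAW on I2.r2 (WB@9)) EX@10 MEM@11 WB@12
I4 mul r4 <- r5,r3: IF@7 ID@10 stall=0 (-) EX@11 MEM@12 WB@13
I5 sub r4 <- r3,r5: IF@10 ID@11 stall=0 (-) EX@12 MEM@13 WB@14
I6 sub r2 <- r4,r4: IF@11 ID@12 stall=2 (RAW on I5.r4 (WB@14)) EX@15 MEM@16 WB@17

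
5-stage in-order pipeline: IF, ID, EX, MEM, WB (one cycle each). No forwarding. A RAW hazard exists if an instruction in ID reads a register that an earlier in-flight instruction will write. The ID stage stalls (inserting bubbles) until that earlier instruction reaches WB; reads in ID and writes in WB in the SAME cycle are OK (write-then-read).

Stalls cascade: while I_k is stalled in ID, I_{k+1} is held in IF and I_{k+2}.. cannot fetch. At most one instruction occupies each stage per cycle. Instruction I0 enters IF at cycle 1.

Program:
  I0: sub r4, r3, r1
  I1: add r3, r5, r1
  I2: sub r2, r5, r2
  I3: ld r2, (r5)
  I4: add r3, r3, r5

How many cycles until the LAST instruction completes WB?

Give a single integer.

I0 sub r4 <- r3,r1: IF@1 ID@2 stall=0 (-) EX@3 MEM@4 WB@5
I1 add r3 <- r5,r1: IF@2 ID@3 stall=0 (-) EX@4 MEM@5 WB@6
I2 sub r2 <- r5,r2: IF@3 ID@4 stall=0 (-) EX@5 MEM@6 WB@7
I3 ld r2 <- r5: IF@4 ID@5 stall=0 (-) EX@6 MEM@7 WB@8
I4 add r3 <- r3,r5: IF@5 ID@6 stall=0 (-) EX@7 MEM@8 WB@9

Answer: 9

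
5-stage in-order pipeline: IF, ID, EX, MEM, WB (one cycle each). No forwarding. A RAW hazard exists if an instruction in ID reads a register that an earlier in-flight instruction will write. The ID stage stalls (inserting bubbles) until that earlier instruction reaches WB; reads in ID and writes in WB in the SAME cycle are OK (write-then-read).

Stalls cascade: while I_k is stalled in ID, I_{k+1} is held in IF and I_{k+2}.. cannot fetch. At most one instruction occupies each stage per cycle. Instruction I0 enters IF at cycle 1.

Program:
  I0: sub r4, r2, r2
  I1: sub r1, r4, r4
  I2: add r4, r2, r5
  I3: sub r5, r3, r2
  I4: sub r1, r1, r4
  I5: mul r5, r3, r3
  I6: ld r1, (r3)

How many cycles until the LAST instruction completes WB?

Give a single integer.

Answer: 14

Derivation:
I0 sub r4 <- r2,r2: IF@1 ID@2 stall=0 (-) EX@3 MEM@4 WB@5
I1 sub r1 <- r4,r4: IF@2 ID@3 stall=2 (RAW on I0.r4 (WB@5)) EX@6 MEM@7 WB@8
I2 add r4 <- r2,r5: IF@3 ID@6 stall=0 (-) EX@7 MEM@8 WB@9
I3 sub r5 <- r3,r2: IF@6 ID@7 stall=0 (-) EX@8 MEM@9 WB@10
I4 sub r1 <- r1,r4: IF@7 ID@8 stall=1 (RAW on I2.r4 (WB@9)) EX@10 MEM@11 WB@12
I5 mul r5 <- r3,r3: IF@8 ID@10 stall=0 (-) EX@11 MEM@12 WB@13
I6 ld r1 <- r3: IF@10 ID@11 stall=0 (-) EX@12 MEM@13 WB@14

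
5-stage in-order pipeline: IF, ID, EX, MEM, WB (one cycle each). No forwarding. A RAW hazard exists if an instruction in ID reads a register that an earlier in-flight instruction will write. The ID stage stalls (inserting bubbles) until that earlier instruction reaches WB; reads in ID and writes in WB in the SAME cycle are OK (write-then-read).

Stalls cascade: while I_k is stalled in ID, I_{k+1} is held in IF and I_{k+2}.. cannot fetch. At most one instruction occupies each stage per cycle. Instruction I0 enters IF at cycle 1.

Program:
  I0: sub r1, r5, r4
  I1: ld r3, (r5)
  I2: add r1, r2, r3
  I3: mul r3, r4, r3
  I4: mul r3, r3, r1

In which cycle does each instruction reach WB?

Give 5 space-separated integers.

I0 sub r1 <- r5,r4: IF@1 ID@2 stall=0 (-) EX@3 MEM@4 WB@5
I1 ld r3 <- r5: IF@2 ID@3 stall=0 (-) EX@4 MEM@5 WB@6
I2 add r1 <- r2,r3: IF@3 ID@4 stall=2 (RAW on I1.r3 (WB@6)) EX@7 MEM@8 WB@9
I3 mul r3 <- r4,r3: IF@4 ID@7 stall=0 (-) EX@8 MEM@9 WB@10
I4 mul r3 <- r3,r1: IF@7 ID@8 stall=2 (RAW on I3.r3 (WB@10)) EX@11 MEM@12 WB@13

Answer: 5 6 9 10 13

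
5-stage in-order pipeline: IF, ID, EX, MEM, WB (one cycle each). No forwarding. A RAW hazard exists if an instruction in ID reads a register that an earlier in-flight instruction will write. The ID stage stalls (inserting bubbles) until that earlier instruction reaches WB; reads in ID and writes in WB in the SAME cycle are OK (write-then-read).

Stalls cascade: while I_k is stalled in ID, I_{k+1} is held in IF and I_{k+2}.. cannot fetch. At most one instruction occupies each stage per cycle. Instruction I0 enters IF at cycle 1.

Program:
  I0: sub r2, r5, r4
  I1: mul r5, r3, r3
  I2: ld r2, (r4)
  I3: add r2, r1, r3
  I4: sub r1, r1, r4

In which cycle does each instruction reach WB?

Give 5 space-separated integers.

I0 sub r2 <- r5,r4: IF@1 ID@2 stall=0 (-) EX@3 MEM@4 WB@5
I1 mul r5 <- r3,r3: IF@2 ID@3 stall=0 (-) EX@4 MEM@5 WB@6
I2 ld r2 <- r4: IF@3 ID@4 stall=0 (-) EX@5 MEM@6 WB@7
I3 add r2 <- r1,r3: IF@4 ID@5 stall=0 (-) EX@6 MEM@7 WB@8
I4 sub r1 <- r1,r4: IF@5 ID@6 stall=0 (-) EX@7 MEM@8 WB@9

Answer: 5 6 7 8 9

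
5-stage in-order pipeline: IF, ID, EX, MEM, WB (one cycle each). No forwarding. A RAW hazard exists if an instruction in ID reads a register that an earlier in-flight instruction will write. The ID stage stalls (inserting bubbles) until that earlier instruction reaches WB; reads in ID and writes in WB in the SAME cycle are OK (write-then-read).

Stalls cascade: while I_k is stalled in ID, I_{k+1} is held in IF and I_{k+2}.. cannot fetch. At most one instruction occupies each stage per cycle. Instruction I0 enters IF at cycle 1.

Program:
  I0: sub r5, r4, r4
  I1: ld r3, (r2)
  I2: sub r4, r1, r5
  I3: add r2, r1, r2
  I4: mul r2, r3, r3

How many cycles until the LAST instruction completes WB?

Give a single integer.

I0 sub r5 <- r4,r4: IF@1 ID@2 stall=0 (-) EX@3 MEM@4 WB@5
I1 ld r3 <- r2: IF@2 ID@3 stall=0 (-) EX@4 MEM@5 WB@6
I2 sub r4 <- r1,r5: IF@3 ID@4 stall=1 (RAW on I0.r5 (WB@5)) EX@6 MEM@7 WB@8
I3 add r2 <- r1,r2: IF@4 ID@6 stall=0 (-) EX@7 MEM@8 WB@9
I4 mul r2 <- r3,r3: IF@6 ID@7 stall=0 (-) EX@8 MEM@9 WB@10

Answer: 10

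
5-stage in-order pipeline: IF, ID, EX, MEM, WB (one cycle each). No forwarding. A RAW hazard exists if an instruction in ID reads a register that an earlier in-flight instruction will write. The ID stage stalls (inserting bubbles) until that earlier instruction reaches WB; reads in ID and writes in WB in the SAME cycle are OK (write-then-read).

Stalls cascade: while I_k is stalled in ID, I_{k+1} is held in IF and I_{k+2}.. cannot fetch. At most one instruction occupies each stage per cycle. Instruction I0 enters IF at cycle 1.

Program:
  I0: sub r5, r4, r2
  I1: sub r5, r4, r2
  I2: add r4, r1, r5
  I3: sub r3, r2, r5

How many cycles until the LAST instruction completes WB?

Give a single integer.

Answer: 10

Derivation:
I0 sub r5 <- r4,r2: IF@1 ID@2 stall=0 (-) EX@3 MEM@4 WB@5
I1 sub r5 <- r4,r2: IF@2 ID@3 stall=0 (-) EX@4 MEM@5 WB@6
I2 add r4 <- r1,r5: IF@3 ID@4 stall=2 (RAW on I1.r5 (WB@6)) EX@7 MEM@8 WB@9
I3 sub r3 <- r2,r5: IF@4 ID@7 stall=0 (-) EX@8 MEM@9 WB@10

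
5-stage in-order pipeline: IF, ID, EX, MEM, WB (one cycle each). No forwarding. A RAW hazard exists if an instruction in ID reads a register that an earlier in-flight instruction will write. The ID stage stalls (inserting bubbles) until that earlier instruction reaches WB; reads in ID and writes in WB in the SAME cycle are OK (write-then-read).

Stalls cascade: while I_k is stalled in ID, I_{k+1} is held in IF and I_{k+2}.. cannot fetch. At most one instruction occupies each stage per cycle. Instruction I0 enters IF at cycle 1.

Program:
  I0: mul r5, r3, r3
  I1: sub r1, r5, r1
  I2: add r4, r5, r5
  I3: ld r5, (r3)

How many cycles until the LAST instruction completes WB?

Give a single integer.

Answer: 10

Derivation:
I0 mul r5 <- r3,r3: IF@1 ID@2 stall=0 (-) EX@3 MEM@4 WB@5
I1 sub r1 <- r5,r1: IF@2 ID@3 stall=2 (RAW on I0.r5 (WB@5)) EX@6 MEM@7 WB@8
I2 add r4 <- r5,r5: IF@3 ID@6 stall=0 (-) EX@7 MEM@8 WB@9
I3 ld r5 <- r3: IF@6 ID@7 stall=0 (-) EX@8 MEM@9 WB@10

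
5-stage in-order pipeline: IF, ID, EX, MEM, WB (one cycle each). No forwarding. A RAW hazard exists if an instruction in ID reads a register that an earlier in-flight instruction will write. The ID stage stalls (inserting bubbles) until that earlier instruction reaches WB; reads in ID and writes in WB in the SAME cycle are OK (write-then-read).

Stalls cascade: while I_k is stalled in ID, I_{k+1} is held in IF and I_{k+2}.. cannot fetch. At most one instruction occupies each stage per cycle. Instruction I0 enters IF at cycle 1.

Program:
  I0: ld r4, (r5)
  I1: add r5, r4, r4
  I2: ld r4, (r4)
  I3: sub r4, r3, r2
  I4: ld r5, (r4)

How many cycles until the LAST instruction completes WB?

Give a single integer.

I0 ld r4 <- r5: IF@1 ID@2 stall=0 (-) EX@3 MEM@4 WB@5
I1 add r5 <- r4,r4: IF@2 ID@3 stall=2 (RAW on I0.r4 (WB@5)) EX@6 MEM@7 WB@8
I2 ld r4 <- r4: IF@3 ID@6 stall=0 (-) EX@7 MEM@8 WB@9
I3 sub r4 <- r3,r2: IF@6 ID@7 stall=0 (-) EX@8 MEM@9 WB@10
I4 ld r5 <- r4: IF@7 ID@8 stall=2 (RAW on I3.r4 (WB@10)) EX@11 MEM@12 WB@13

Answer: 13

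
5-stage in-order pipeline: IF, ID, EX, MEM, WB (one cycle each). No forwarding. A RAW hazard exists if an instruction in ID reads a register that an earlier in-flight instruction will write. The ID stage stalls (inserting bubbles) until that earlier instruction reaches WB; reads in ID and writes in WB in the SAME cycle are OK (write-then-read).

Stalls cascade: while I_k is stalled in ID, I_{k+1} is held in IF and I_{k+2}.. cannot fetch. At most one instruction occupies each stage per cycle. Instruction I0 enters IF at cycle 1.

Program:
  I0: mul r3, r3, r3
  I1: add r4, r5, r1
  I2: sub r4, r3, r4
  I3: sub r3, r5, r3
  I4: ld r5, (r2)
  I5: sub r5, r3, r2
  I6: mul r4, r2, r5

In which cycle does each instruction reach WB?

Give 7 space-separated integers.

Answer: 5 6 9 10 11 13 16

Derivation:
I0 mul r3 <- r3,r3: IF@1 ID@2 stall=0 (-) EX@3 MEM@4 WB@5
I1 add r4 <- r5,r1: IF@2 ID@3 stall=0 (-) EX@4 MEM@5 WB@6
I2 sub r4 <- r3,r4: IF@3 ID@4 stall=2 (RAW on I1.r4 (WB@6)) EX@7 MEM@8 WB@9
I3 sub r3 <- r5,r3: IF@4 ID@7 stall=0 (-) EX@8 MEM@9 WB@10
I4 ld r5 <- r2: IF@7 ID@8 stall=0 (-) EX@9 MEM@10 WB@11
I5 sub r5 <- r3,r2: IF@8 ID@9 stall=1 (RAW on I3.r3 (WB@10)) EX@11 MEM@12 WB@13
I6 mul r4 <- r2,r5: IF@9 ID@11 stall=2 (RAW on I5.r5 (WB@13)) EX@14 MEM@15 WB@16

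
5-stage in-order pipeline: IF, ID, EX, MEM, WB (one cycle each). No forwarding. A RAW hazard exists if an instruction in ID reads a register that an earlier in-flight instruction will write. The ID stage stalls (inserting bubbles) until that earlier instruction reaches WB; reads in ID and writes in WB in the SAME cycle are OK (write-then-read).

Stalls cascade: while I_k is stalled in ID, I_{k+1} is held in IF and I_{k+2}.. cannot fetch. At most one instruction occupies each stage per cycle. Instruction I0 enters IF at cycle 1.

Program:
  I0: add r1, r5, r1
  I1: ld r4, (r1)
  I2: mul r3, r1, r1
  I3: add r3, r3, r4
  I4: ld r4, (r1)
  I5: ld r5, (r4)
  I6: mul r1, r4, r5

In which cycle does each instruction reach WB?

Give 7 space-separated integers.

Answer: 5 8 9 12 13 16 19

Derivation:
I0 add r1 <- r5,r1: IF@1 ID@2 stall=0 (-) EX@3 MEM@4 WB@5
I1 ld r4 <- r1: IF@2 ID@3 stall=2 (RAW on I0.r1 (WB@5)) EX@6 MEM@7 WB@8
I2 mul r3 <- r1,r1: IF@3 ID@6 stall=0 (-) EX@7 MEM@8 WB@9
I3 add r3 <- r3,r4: IF@6 ID@7 stall=2 (RAW on I2.r3 (WB@9)) EX@10 MEM@11 WB@12
I4 ld r4 <- r1: IF@7 ID@10 stall=0 (-) EX@11 MEM@12 WB@13
I5 ld r5 <- r4: IF@10 ID@11 stall=2 (RAW on I4.r4 (WB@13)) EX@14 MEM@15 WB@16
I6 mul r1 <- r4,r5: IF@11 ID@14 stall=2 (RAW on I5.r5 (WB@16)) EX@17 MEM@18 WB@19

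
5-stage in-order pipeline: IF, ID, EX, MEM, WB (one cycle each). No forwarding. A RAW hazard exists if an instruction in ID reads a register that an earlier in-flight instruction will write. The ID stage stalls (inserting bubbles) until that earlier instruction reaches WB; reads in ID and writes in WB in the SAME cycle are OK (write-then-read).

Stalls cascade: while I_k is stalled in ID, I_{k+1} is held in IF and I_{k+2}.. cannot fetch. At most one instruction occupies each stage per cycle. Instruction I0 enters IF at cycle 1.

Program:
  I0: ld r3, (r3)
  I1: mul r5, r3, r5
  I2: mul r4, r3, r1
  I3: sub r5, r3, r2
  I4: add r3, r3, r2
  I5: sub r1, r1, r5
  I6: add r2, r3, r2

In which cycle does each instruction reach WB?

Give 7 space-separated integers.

Answer: 5 8 9 10 11 13 14

Derivation:
I0 ld r3 <- r3: IF@1 ID@2 stall=0 (-) EX@3 MEM@4 WB@5
I1 mul r5 <- r3,r5: IF@2 ID@3 stall=2 (RAW on I0.r3 (WB@5)) EX@6 MEM@7 WB@8
I2 mul r4 <- r3,r1: IF@3 ID@6 stall=0 (-) EX@7 MEM@8 WB@9
I3 sub r5 <- r3,r2: IF@6 ID@7 stall=0 (-) EX@8 MEM@9 WB@10
I4 add r3 <- r3,r2: IF@7 ID@8 stall=0 (-) EX@9 MEM@10 WB@11
I5 sub r1 <- r1,r5: IF@8 ID@9 stall=1 (RAW on I3.r5 (WB@10)) EX@11 MEM@12 WB@13
I6 add r2 <- r3,r2: IF@9 ID@11 stall=0 (-) EX@12 MEM@13 WB@14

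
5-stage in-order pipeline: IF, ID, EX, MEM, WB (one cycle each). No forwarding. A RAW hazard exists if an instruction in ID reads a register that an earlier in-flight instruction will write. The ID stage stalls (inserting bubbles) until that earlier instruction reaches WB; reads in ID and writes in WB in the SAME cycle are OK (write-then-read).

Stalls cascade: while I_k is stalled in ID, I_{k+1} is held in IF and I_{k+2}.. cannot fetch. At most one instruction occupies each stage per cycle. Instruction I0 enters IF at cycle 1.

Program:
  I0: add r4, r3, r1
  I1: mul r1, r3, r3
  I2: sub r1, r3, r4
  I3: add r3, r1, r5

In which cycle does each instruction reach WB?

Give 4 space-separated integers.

I0 add r4 <- r3,r1: IF@1 ID@2 stall=0 (-) EX@3 MEM@4 WB@5
I1 mul r1 <- r3,r3: IF@2 ID@3 stall=0 (-) EX@4 MEM@5 WB@6
I2 sub r1 <- r3,r4: IF@3 ID@4 stall=1 (RAW on I0.r4 (WB@5)) EX@6 MEM@7 WB@8
I3 add r3 <- r1,r5: IF@4 ID@6 stall=2 (RAW on I2.r1 (WB@8)) EX@9 MEM@10 WB@11

Answer: 5 6 8 11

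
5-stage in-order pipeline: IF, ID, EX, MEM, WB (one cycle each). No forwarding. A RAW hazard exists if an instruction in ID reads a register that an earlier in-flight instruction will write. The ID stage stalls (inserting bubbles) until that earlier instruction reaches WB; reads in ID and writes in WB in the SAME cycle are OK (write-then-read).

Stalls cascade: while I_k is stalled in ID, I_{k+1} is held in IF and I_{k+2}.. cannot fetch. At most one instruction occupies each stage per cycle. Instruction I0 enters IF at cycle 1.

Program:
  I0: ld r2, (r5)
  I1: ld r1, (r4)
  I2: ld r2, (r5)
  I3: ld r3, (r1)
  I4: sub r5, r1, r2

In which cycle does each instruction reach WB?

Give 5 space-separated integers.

Answer: 5 6 7 9 10

Derivation:
I0 ld r2 <- r5: IF@1 ID@2 stall=0 (-) EX@3 MEM@4 WB@5
I1 ld r1 <- r4: IF@2 ID@3 stall=0 (-) EX@4 MEM@5 WB@6
I2 ld r2 <- r5: IF@3 ID@4 stall=0 (-) EX@5 MEM@6 WB@7
I3 ld r3 <- r1: IF@4 ID@5 stall=1 (RAW on I1.r1 (WB@6)) EX@7 MEM@8 WB@9
I4 sub r5 <- r1,r2: IF@5 ID@7 stall=0 (-) EX@8 MEM@9 WB@10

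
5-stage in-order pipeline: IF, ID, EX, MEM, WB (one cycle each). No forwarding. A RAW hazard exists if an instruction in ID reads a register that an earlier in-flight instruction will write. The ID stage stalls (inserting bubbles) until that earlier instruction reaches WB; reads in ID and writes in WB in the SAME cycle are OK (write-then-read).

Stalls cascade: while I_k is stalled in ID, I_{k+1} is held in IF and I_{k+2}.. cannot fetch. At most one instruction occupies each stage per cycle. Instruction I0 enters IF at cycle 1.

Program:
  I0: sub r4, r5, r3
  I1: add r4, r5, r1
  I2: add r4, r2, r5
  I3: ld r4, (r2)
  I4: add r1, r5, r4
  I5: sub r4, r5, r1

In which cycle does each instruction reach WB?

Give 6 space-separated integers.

Answer: 5 6 7 8 11 14

Derivation:
I0 sub r4 <- r5,r3: IF@1 ID@2 stall=0 (-) EX@3 MEM@4 WB@5
I1 add r4 <- r5,r1: IF@2 ID@3 stall=0 (-) EX@4 MEM@5 WB@6
I2 add r4 <- r2,r5: IF@3 ID@4 stall=0 (-) EX@5 MEM@6 WB@7
I3 ld r4 <- r2: IF@4 ID@5 stall=0 (-) EX@6 MEM@7 WB@8
I4 add r1 <- r5,r4: IF@5 ID@6 stall=2 (RAW on I3.r4 (WB@8)) EX@9 MEM@10 WB@11
I5 sub r4 <- r5,r1: IF@6 ID@9 stall=2 (RAW on I4.r1 (WB@11)) EX@12 MEM@13 WB@14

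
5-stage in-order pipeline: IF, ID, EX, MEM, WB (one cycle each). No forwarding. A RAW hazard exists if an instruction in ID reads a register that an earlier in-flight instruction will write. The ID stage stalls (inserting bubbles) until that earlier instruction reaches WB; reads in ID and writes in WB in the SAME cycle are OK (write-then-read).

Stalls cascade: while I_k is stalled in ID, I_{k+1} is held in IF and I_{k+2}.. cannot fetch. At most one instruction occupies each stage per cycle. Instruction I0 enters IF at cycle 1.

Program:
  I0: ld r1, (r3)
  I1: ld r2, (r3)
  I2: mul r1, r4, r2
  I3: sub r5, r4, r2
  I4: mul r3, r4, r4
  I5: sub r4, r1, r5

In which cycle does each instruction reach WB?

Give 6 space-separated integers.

Answer: 5 6 9 10 11 13

Derivation:
I0 ld r1 <- r3: IF@1 ID@2 stall=0 (-) EX@3 MEM@4 WB@5
I1 ld r2 <- r3: IF@2 ID@3 stall=0 (-) EX@4 MEM@5 WB@6
I2 mul r1 <- r4,r2: IF@3 ID@4 stall=2 (RAW on I1.r2 (WB@6)) EX@7 MEM@8 WB@9
I3 sub r5 <- r4,r2: IF@4 ID@7 stall=0 (-) EX@8 MEM@9 WB@10
I4 mul r3 <- r4,r4: IF@7 ID@8 stall=0 (-) EX@9 MEM@10 WB@11
I5 sub r4 <- r1,r5: IF@8 ID@9 stall=1 (RAW on I3.r5 (WB@10)) EX@11 MEM@12 WB@13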